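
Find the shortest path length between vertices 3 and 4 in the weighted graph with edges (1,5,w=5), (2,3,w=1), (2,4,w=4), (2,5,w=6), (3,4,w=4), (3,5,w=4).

Step 1: Build adjacency list with weights:
  1: 5(w=5)
  2: 3(w=1), 4(w=4), 5(w=6)
  3: 2(w=1), 4(w=4), 5(w=4)
  4: 2(w=4), 3(w=4)
  5: 1(w=5), 2(w=6), 3(w=4)

Step 2: Apply Dijkstra's algorithm from vertex 3:
  Visit vertex 3 (distance=0)
    Update dist[2] = 1
    Update dist[4] = 4
    Update dist[5] = 4
  Visit vertex 2 (distance=1)
  Visit vertex 4 (distance=4)

Step 3: Shortest path: 3 -> 4
Total weight: 4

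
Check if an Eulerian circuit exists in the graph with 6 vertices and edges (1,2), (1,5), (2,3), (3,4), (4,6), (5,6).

Step 1: Find the degree of each vertex:
  deg(1) = 2
  deg(2) = 2
  deg(3) = 2
  deg(4) = 2
  deg(5) = 2
  deg(6) = 2

Step 2: Count vertices with odd degree:
  All vertices have even degree (0 odd-degree vertices)

Step 3: Apply Euler's theorem:
  - Eulerian circuit exists iff graph is connected and all vertices have even degree
  - Eulerian path exists iff graph is connected and has 0 or 2 odd-degree vertices

Graph is connected with 0 odd-degree vertices.
Both Eulerian circuit and Eulerian path exist.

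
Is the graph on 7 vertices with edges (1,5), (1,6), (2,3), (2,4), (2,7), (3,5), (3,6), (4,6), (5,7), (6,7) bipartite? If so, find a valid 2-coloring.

Step 1: Attempt 2-coloring using BFS:
  Start at vertex 1, assign color 0
  Color vertex 5 with color 1 (neighbor of 1)
  Color vertex 6 with color 1 (neighbor of 1)
  Color vertex 3 with color 0 (neighbor of 5)
  Color vertex 7 with color 0 (neighbor of 5)
  Color vertex 4 with color 0 (neighbor of 6)
  Color vertex 2 with color 1 (neighbor of 3)

Step 2: 2-coloring succeeded. No conflicts found.
  Set A (color 0): {1, 3, 4, 7}
  Set B (color 1): {2, 5, 6}

The graph is bipartite with partition {1, 3, 4, 7}, {2, 5, 6}.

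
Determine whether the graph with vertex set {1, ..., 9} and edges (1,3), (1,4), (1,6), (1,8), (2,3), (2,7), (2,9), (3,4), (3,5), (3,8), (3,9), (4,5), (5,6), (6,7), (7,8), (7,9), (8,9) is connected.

Step 1: Build adjacency list from edges:
  1: 3, 4, 6, 8
  2: 3, 7, 9
  3: 1, 2, 4, 5, 8, 9
  4: 1, 3, 5
  5: 3, 4, 6
  6: 1, 5, 7
  7: 2, 6, 8, 9
  8: 1, 3, 7, 9
  9: 2, 3, 7, 8

Step 2: Run BFS/DFS from vertex 1:
  Visited: {1, 3, 4, 6, 8, 2, 5, 9, 7}
  Reached 9 of 9 vertices

Step 3: All 9 vertices reached from vertex 1, so the graph is connected.
Answer: Yes, the graph is connected.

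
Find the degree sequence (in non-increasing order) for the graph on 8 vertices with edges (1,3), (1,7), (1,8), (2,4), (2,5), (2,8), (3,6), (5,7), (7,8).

Step 1: Count edges incident to each vertex:
  deg(1) = 3 (neighbors: 3, 7, 8)
  deg(2) = 3 (neighbors: 4, 5, 8)
  deg(3) = 2 (neighbors: 1, 6)
  deg(4) = 1 (neighbors: 2)
  deg(5) = 2 (neighbors: 2, 7)
  deg(6) = 1 (neighbors: 3)
  deg(7) = 3 (neighbors: 1, 5, 8)
  deg(8) = 3 (neighbors: 1, 2, 7)

Step 2: Sort degrees in non-increasing order:
  Degrees: [3, 3, 2, 1, 2, 1, 3, 3] -> sorted: [3, 3, 3, 3, 2, 2, 1, 1]

Degree sequence: [3, 3, 3, 3, 2, 2, 1, 1]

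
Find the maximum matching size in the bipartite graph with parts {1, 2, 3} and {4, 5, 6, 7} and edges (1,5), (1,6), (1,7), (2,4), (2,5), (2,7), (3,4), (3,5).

Step 1: List the neighbors of each left vertex:
  1: 5, 6, 7
  2: 4, 5, 7
  3: 4, 5

Step 2: Greedily match left vertices, then look for augmenting paths:
  Match 1 -- 5
  Match 2 -- 7
  Match 3 -- 4
  No augmenting path remains.

Step 3: Verify this is maximum:
  Matching size 3 = min(|L|, |R|) = min(3, 4), which is an upper bound, so this matching is maximum.

Maximum matching: {(1,5), (2,7), (3,4)}
Size: 3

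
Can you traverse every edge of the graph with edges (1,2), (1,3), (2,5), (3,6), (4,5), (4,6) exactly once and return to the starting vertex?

Step 1: Find the degree of each vertex:
  deg(1) = 2
  deg(2) = 2
  deg(3) = 2
  deg(4) = 2
  deg(5) = 2
  deg(6) = 2

Step 2: Count vertices with odd degree:
  All vertices have even degree (0 odd-degree vertices)

Step 3: Apply Euler's theorem:
  - Eulerian circuit exists iff graph is connected and all vertices have even degree
  - Eulerian path exists iff graph is connected and has 0 or 2 odd-degree vertices

Graph is connected with 0 odd-degree vertices.
Both Eulerian circuit and Eulerian path exist.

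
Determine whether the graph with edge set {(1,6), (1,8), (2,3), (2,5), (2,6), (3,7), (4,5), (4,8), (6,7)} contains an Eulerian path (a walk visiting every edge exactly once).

Step 1: Find the degree of each vertex:
  deg(1) = 2
  deg(2) = 3
  deg(3) = 2
  deg(4) = 2
  deg(5) = 2
  deg(6) = 3
  deg(7) = 2
  deg(8) = 2

Step 2: Count vertices with odd degree:
  Odd-degree vertices: 2, 6 (2 total)

Step 3: Apply Euler's theorem:
  - Eulerian circuit exists iff graph is connected and all vertices have even degree
  - Eulerian path exists iff graph is connected and has 0 or 2 odd-degree vertices

Graph is connected with exactly 2 odd-degree vertices (2, 6).
Eulerian path exists (starting and ending at the odd-degree vertices), but no Eulerian circuit.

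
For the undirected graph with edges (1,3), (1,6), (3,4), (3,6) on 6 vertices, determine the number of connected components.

Step 1: Build adjacency list from edges:
  1: 3, 6
  2: (none)
  3: 1, 4, 6
  4: 3
  5: (none)
  6: 1, 3

Step 2: Run BFS/DFS from vertex 1:
  Visited: {1, 3, 6, 4}
  Reached 4 of 6 vertices

Step 3: Only 4 of 6 vertices reached. Graph is disconnected.
Connected components: {1, 3, 4, 6}, {2}, {5}
Number of connected components: 3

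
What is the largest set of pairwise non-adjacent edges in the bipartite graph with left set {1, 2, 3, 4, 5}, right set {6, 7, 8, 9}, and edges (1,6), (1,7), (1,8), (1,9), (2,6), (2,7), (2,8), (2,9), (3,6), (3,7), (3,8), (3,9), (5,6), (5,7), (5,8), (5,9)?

Step 1: List the neighbors of each left vertex:
  1: 6, 7, 8, 9
  2: 6, 7, 8, 9
  3: 6, 7, 8, 9
  4: (none)
  5: 6, 7, 8, 9

Step 2: Greedily match left vertices, then look for augmenting paths:
  Match 1 -- 6
  Match 2 -- 7
  Match 3 -- 8
  Match 5 -- 9
  No augmenting path remains.

Step 3: Verify this is maximum:
  Matching size 4 = min(|L|, |R|) = min(5, 4), which is an upper bound, so this matching is maximum.

Maximum matching: {(1,6), (2,7), (3,8), (5,9)}
Size: 4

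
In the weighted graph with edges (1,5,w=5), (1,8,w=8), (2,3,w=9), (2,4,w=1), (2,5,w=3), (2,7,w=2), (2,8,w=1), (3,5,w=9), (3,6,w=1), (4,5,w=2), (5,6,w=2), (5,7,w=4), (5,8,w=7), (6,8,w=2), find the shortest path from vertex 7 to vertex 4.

Step 1: Build adjacency list with weights:
  1: 5(w=5), 8(w=8)
  2: 3(w=9), 4(w=1), 5(w=3), 7(w=2), 8(w=1)
  3: 2(w=9), 5(w=9), 6(w=1)
  4: 2(w=1), 5(w=2)
  5: 1(w=5), 2(w=3), 3(w=9), 4(w=2), 6(w=2), 7(w=4), 8(w=7)
  6: 3(w=1), 5(w=2), 8(w=2)
  7: 2(w=2), 5(w=4)
  8: 1(w=8), 2(w=1), 5(w=7), 6(w=2)

Step 2: Apply Dijkstra's algorithm from vertex 7:
  Visit vertex 7 (distance=0)
    Update dist[2] = 2
    Update dist[5] = 4
  Visit vertex 2 (distance=2)
    Update dist[3] = 11
    Update dist[4] = 3
    Update dist[8] = 3
  Visit vertex 4 (distance=3)

Step 3: Shortest path: 7 -> 2 -> 4
Total weight: 2 + 1 = 3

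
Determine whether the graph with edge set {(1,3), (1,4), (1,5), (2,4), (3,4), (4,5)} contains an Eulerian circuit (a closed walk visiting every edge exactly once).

Step 1: Find the degree of each vertex:
  deg(1) = 3
  deg(2) = 1
  deg(3) = 2
  deg(4) = 4
  deg(5) = 2

Step 2: Count vertices with odd degree:
  Odd-degree vertices: 1, 2 (2 total)

Step 3: Apply Euler's theorem:
  - Eulerian circuit exists iff graph is connected and all vertices have even degree
  - Eulerian path exists iff graph is connected and has 0 or 2 odd-degree vertices

Graph is connected with exactly 2 odd-degree vertices (1, 2).
Eulerian path exists (starting and ending at the odd-degree vertices), but no Eulerian circuit.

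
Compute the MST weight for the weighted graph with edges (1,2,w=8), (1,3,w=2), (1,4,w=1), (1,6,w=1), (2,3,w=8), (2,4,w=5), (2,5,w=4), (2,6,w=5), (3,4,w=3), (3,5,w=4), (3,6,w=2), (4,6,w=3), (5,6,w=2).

Apply Kruskal's algorithm (sort edges by weight, add if no cycle):

Sorted edges by weight:
  (1,4) w=1
  (1,6) w=1
  (1,3) w=2
  (3,6) w=2
  (5,6) w=2
  (3,4) w=3
  (4,6) w=3
  (2,5) w=4
  (3,5) w=4
  (2,4) w=5
  (2,6) w=5
  (1,2) w=8
  (2,3) w=8

Add edge (1,4) w=1 -- no cycle. Running total: 1
Add edge (1,6) w=1 -- no cycle. Running total: 2
Add edge (1,3) w=2 -- no cycle. Running total: 4
Skip edge (3,6) w=2 -- would create cycle
Add edge (5,6) w=2 -- no cycle. Running total: 6
Skip edge (3,4) w=3 -- would create cycle
Skip edge (4,6) w=3 -- would create cycle
Add edge (2,5) w=4 -- no cycle. Running total: 10

MST edges: (1,4,w=1), (1,6,w=1), (1,3,w=2), (5,6,w=2), (2,5,w=4)
Total MST weight: 1 + 1 + 2 + 2 + 4 = 10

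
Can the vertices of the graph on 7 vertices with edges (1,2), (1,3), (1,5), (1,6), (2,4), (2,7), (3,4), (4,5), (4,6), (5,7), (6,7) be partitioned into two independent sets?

Step 1: Attempt 2-coloring using BFS:
  Start at vertex 1, assign color 0
  Color vertex 2 with color 1 (neighbor of 1)
  Color vertex 3 with color 1 (neighbor of 1)
  Color vertex 5 with color 1 (neighbor of 1)
  Color vertex 6 with color 1 (neighbor of 1)
  Color vertex 4 with color 0 (neighbor of 2)
  Color vertex 7 with color 0 (neighbor of 2)

Step 2: 2-coloring succeeded. No conflicts found.
  Set A (color 0): {1, 4, 7}
  Set B (color 1): {2, 3, 5, 6}

The graph is bipartite with partition {1, 4, 7}, {2, 3, 5, 6}.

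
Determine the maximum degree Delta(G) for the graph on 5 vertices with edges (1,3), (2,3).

Step 1: Count edges incident to each vertex:
  deg(1) = 1 (neighbors: 3)
  deg(2) = 1 (neighbors: 3)
  deg(3) = 2 (neighbors: 1, 2)
  deg(4) = 0 (neighbors: none)
  deg(5) = 0 (neighbors: none)

Step 2: Find maximum:
  max(1, 1, 2, 0, 0) = 2 (vertex 3)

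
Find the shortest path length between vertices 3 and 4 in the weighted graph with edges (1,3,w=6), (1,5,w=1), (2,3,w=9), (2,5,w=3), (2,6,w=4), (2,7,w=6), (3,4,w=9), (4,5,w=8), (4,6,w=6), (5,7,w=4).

Step 1: Build adjacency list with weights:
  1: 3(w=6), 5(w=1)
  2: 3(w=9), 5(w=3), 6(w=4), 7(w=6)
  3: 1(w=6), 2(w=9), 4(w=9)
  4: 3(w=9), 5(w=8), 6(w=6)
  5: 1(w=1), 2(w=3), 4(w=8), 7(w=4)
  6: 2(w=4), 4(w=6)
  7: 2(w=6), 5(w=4)

Step 2: Apply Dijkstra's algorithm from vertex 3:
  Visit vertex 3 (distance=0)
    Update dist[1] = 6
    Update dist[2] = 9
    Update dist[4] = 9
  Visit vertex 1 (distance=6)
    Update dist[5] = 7
  Visit vertex 5 (distance=7)
    Update dist[7] = 11
  Visit vertex 2 (distance=9)
    Update dist[6] = 13
  Visit vertex 4 (distance=9)

Step 3: Shortest path: 3 -> 4
Total weight: 9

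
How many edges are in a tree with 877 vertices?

A tree on n vertices always has exactly n - 1 edges.
For n = 877: edges = 877 - 1 = 876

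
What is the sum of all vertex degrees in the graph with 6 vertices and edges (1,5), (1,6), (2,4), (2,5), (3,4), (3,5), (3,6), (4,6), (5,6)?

Step 1: Count edges incident to each vertex:
  deg(1) = 2 (neighbors: 5, 6)
  deg(2) = 2 (neighbors: 4, 5)
  deg(3) = 3 (neighbors: 4, 5, 6)
  deg(4) = 3 (neighbors: 2, 3, 6)
  deg(5) = 4 (neighbors: 1, 2, 3, 6)
  deg(6) = 4 (neighbors: 1, 3, 4, 5)

Step 2: Sum all degrees:
  2 + 2 + 3 + 3 + 4 + 4 = 18

Verification: sum of degrees = 2 * |E| = 2 * 9 = 18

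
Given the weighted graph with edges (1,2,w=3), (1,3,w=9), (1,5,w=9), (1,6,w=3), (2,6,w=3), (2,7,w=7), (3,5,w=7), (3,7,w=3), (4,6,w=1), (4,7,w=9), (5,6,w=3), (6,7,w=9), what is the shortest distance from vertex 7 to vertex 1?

Step 1: Build adjacency list with weights:
  1: 2(w=3), 3(w=9), 5(w=9), 6(w=3)
  2: 1(w=3), 6(w=3), 7(w=7)
  3: 1(w=9), 5(w=7), 7(w=3)
  4: 6(w=1), 7(w=9)
  5: 1(w=9), 3(w=7), 6(w=3)
  6: 1(w=3), 2(w=3), 4(w=1), 5(w=3), 7(w=9)
  7: 2(w=7), 3(w=3), 4(w=9), 6(w=9)

Step 2: Apply Dijkstra's algorithm from vertex 7:
  Visit vertex 7 (distance=0)
    Update dist[2] = 7
    Update dist[3] = 3
    Update dist[4] = 9
    Update dist[6] = 9
  Visit vertex 3 (distance=3)
    Update dist[1] = 12
    Update dist[5] = 10
  Visit vertex 2 (distance=7)
    Update dist[1] = 10
  Visit vertex 4 (distance=9)
  Visit vertex 6 (distance=9)
  Visit vertex 1 (distance=10)

Step 3: Shortest path: 7 -> 2 -> 1
Total weight: 7 + 3 = 10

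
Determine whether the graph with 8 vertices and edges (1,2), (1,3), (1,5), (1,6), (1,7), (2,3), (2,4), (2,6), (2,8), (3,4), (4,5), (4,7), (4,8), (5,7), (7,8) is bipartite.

Step 1: Attempt 2-coloring using BFS:
  Start at vertex 1, assign color 0
  Color vertex 2 with color 1 (neighbor of 1)
  Color vertex 3 with color 1 (neighbor of 1)
  Color vertex 5 with color 1 (neighbor of 1)
  Color vertex 6 with color 1 (neighbor of 1)
  Color vertex 7 with color 1 (neighbor of 1)

Step 2: Conflict found! Vertices 2 and 3 are adjacent but have the same color.
This means the graph contains an odd cycle.

The graph is NOT bipartite.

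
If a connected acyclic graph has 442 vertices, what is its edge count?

A tree on n vertices always has exactly n - 1 edges.
For n = 442: edges = 442 - 1 = 441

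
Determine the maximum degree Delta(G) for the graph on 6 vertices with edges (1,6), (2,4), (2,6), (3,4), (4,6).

Step 1: Count edges incident to each vertex:
  deg(1) = 1 (neighbors: 6)
  deg(2) = 2 (neighbors: 4, 6)
  deg(3) = 1 (neighbors: 4)
  deg(4) = 3 (neighbors: 2, 3, 6)
  deg(5) = 0 (neighbors: none)
  deg(6) = 3 (neighbors: 1, 2, 4)

Step 2: Find maximum:
  max(1, 2, 1, 3, 0, 3) = 3 (vertex 4)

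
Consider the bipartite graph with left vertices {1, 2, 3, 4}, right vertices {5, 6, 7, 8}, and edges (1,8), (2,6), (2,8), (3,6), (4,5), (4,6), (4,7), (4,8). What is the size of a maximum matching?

Step 1: List the neighbors of each left vertex:
  1: 8
  2: 6, 8
  3: 6
  4: 5, 6, 7, 8

Step 2: Greedily match left vertices, then look for augmenting paths:
  Match 1 -- 8
  Match 2 -- 6
  Match 4 -- 5
  No augmenting path remains.

Step 3: Verify this is maximum:
  Matching has size 3. The vertex set {4, 6, 8} covers every edge and has size 3; any matching has at most one edge per cover vertex, so 3 is maximum (König's theorem).

Maximum matching: {(1,8), (2,6), (4,5)}
Size: 3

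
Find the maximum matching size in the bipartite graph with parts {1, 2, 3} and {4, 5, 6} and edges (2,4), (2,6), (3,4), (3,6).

Step 1: List the neighbors of each left vertex:
  1: (none)
  2: 4, 6
  3: 4, 6

Step 2: Greedily match left vertices, then look for augmenting paths:
  Match 2 -- 4
  Match 3 -- 6
  No augmenting path remains.

Step 3: Verify this is maximum:
  Matching has size 2. The vertex set {2, 3} covers every edge and has size 2; any matching has at most one edge per cover vertex, so 2 is maximum (König's theorem).

Maximum matching: {(2,4), (3,6)}
Size: 2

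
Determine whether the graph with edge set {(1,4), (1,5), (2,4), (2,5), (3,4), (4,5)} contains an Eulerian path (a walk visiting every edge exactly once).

Step 1: Find the degree of each vertex:
  deg(1) = 2
  deg(2) = 2
  deg(3) = 1
  deg(4) = 4
  deg(5) = 3

Step 2: Count vertices with odd degree:
  Odd-degree vertices: 3, 5 (2 total)

Step 3: Apply Euler's theorem:
  - Eulerian circuit exists iff graph is connected and all vertices have even degree
  - Eulerian path exists iff graph is connected and has 0 or 2 odd-degree vertices

Graph is connected with exactly 2 odd-degree vertices (3, 5).
Eulerian path exists (starting and ending at the odd-degree vertices), but no Eulerian circuit.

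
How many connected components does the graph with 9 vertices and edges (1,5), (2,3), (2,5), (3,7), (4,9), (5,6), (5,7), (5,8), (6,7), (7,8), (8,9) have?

Step 1: Build adjacency list from edges:
  1: 5
  2: 3, 5
  3: 2, 7
  4: 9
  5: 1, 2, 6, 7, 8
  6: 5, 7
  7: 3, 5, 6, 8
  8: 5, 7, 9
  9: 4, 8

Step 2: Run BFS/DFS from vertex 1:
  Visited: {1, 5, 2, 6, 7, 8, 3, 9, 4}
  Reached 9 of 9 vertices

Step 3: All 9 vertices reached from vertex 1, so the graph is connected.
Number of connected components: 1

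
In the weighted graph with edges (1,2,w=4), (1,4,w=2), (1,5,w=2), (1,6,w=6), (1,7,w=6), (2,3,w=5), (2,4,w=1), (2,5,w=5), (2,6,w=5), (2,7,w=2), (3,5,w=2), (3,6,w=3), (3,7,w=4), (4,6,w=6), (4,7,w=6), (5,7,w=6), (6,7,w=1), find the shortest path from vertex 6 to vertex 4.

Step 1: Build adjacency list with weights:
  1: 2(w=4), 4(w=2), 5(w=2), 6(w=6), 7(w=6)
  2: 1(w=4), 3(w=5), 4(w=1), 5(w=5), 6(w=5), 7(w=2)
  3: 2(w=5), 5(w=2), 6(w=3), 7(w=4)
  4: 1(w=2), 2(w=1), 6(w=6), 7(w=6)
  5: 1(w=2), 2(w=5), 3(w=2), 7(w=6)
  6: 1(w=6), 2(w=5), 3(w=3), 4(w=6), 7(w=1)
  7: 1(w=6), 2(w=2), 3(w=4), 4(w=6), 5(w=6), 6(w=1)

Step 2: Apply Dijkstra's algorithm from vertex 6:
  Visit vertex 6 (distance=0)
    Update dist[1] = 6
    Update dist[2] = 5
    Update dist[3] = 3
    Update dist[4] = 6
    Update dist[7] = 1
  Visit vertex 7 (distance=1)
    Update dist[2] = 3
    Update dist[5] = 7
  Visit vertex 2 (distance=3)
    Update dist[4] = 4
  Visit vertex 3 (distance=3)
    Update dist[5] = 5
  Visit vertex 4 (distance=4)

Step 3: Shortest path: 6 -> 7 -> 2 -> 4
Total weight: 1 + 2 + 1 = 4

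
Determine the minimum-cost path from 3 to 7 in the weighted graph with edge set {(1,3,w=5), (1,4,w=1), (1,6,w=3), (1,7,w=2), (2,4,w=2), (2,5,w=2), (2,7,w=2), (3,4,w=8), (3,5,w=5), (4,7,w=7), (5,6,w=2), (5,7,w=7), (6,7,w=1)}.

Step 1: Build adjacency list with weights:
  1: 3(w=5), 4(w=1), 6(w=3), 7(w=2)
  2: 4(w=2), 5(w=2), 7(w=2)
  3: 1(w=5), 4(w=8), 5(w=5)
  4: 1(w=1), 2(w=2), 3(w=8), 7(w=7)
  5: 2(w=2), 3(w=5), 6(w=2), 7(w=7)
  6: 1(w=3), 5(w=2), 7(w=1)
  7: 1(w=2), 2(w=2), 4(w=7), 5(w=7), 6(w=1)

Step 2: Apply Dijkstra's algorithm from vertex 3:
  Visit vertex 3 (distance=0)
    Update dist[1] = 5
    Update dist[4] = 8
    Update dist[5] = 5
  Visit vertex 1 (distance=5)
    Update dist[4] = 6
    Update dist[6] = 8
    Update dist[7] = 7
  Visit vertex 5 (distance=5)
    Update dist[2] = 7
    Update dist[6] = 7
  Visit vertex 4 (distance=6)
  Visit vertex 2 (distance=7)
  Visit vertex 6 (distance=7)
  Visit vertex 7 (distance=7)

Step 3: Shortest path: 3 -> 1 -> 7
Total weight: 5 + 2 = 7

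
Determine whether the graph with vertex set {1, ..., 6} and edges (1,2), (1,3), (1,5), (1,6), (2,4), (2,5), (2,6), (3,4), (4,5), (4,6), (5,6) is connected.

Step 1: Build adjacency list from edges:
  1: 2, 3, 5, 6
  2: 1, 4, 5, 6
  3: 1, 4
  4: 2, 3, 5, 6
  5: 1, 2, 4, 6
  6: 1, 2, 4, 5

Step 2: Run BFS/DFS from vertex 1:
  Visited: {1, 2, 3, 5, 6, 4}
  Reached 6 of 6 vertices

Step 3: All 6 vertices reached from vertex 1, so the graph is connected.
Answer: Yes, the graph is connected.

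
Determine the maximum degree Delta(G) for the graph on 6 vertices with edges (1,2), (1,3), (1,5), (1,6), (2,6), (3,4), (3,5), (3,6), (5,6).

Step 1: Count edges incident to each vertex:
  deg(1) = 4 (neighbors: 2, 3, 5, 6)
  deg(2) = 2 (neighbors: 1, 6)
  deg(3) = 4 (neighbors: 1, 4, 5, 6)
  deg(4) = 1 (neighbors: 3)
  deg(5) = 3 (neighbors: 1, 3, 6)
  deg(6) = 4 (neighbors: 1, 2, 3, 5)

Step 2: Find maximum:
  max(4, 2, 4, 1, 3, 4) = 4 (vertex 1)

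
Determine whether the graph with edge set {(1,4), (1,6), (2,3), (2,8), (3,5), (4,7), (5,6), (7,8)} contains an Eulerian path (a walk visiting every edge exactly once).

Step 1: Find the degree of each vertex:
  deg(1) = 2
  deg(2) = 2
  deg(3) = 2
  deg(4) = 2
  deg(5) = 2
  deg(6) = 2
  deg(7) = 2
  deg(8) = 2

Step 2: Count vertices with odd degree:
  All vertices have even degree (0 odd-degree vertices)

Step 3: Apply Euler's theorem:
  - Eulerian circuit exists iff graph is connected and all vertices have even degree
  - Eulerian path exists iff graph is connected and has 0 or 2 odd-degree vertices

Graph is connected with 0 odd-degree vertices.
Both Eulerian circuit and Eulerian path exist.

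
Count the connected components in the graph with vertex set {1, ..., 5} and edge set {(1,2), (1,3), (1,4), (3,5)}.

Step 1: Build adjacency list from edges:
  1: 2, 3, 4
  2: 1
  3: 1, 5
  4: 1
  5: 3

Step 2: Run BFS/DFS from vertex 1:
  Visited: {1, 2, 3, 4, 5}
  Reached 5 of 5 vertices

Step 3: All 5 vertices reached from vertex 1, so the graph is connected.
Number of connected components: 1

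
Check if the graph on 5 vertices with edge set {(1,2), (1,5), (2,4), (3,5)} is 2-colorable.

Step 1: Attempt 2-coloring using BFS:
  Start at vertex 1, assign color 0
  Color vertex 2 with color 1 (neighbor of 1)
  Color vertex 5 with color 1 (neighbor of 1)
  Color vertex 4 with color 0 (neighbor of 2)
  Color vertex 3 with color 0 (neighbor of 5)

Step 2: 2-coloring succeeded. No conflicts found.
  Set A (color 0): {1, 3, 4}
  Set B (color 1): {2, 5}

The graph is bipartite with partition {1, 3, 4}, {2, 5}.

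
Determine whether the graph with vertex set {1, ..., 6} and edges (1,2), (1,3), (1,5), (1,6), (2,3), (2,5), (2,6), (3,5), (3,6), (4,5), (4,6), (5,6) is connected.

Step 1: Build adjacency list from edges:
  1: 2, 3, 5, 6
  2: 1, 3, 5, 6
  3: 1, 2, 5, 6
  4: 5, 6
  5: 1, 2, 3, 4, 6
  6: 1, 2, 3, 4, 5

Step 2: Run BFS/DFS from vertex 1:
  Visited: {1, 2, 3, 5, 6, 4}
  Reached 6 of 6 vertices

Step 3: All 6 vertices reached from vertex 1, so the graph is connected.
Answer: Yes, the graph is connected.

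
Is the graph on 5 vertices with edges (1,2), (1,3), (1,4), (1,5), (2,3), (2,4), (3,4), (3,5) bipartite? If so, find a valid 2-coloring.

Step 1: Attempt 2-coloring using BFS:
  Start at vertex 1, assign color 0
  Color vertex 2 with color 1 (neighbor of 1)
  Color vertex 3 with color 1 (neighbor of 1)
  Color vertex 4 with color 1 (neighbor of 1)
  Color vertex 5 with color 1 (neighbor of 1)

Step 2: Conflict found! Vertices 2 and 3 are adjacent but have the same color.
This means the graph contains an odd cycle.

The graph is NOT bipartite.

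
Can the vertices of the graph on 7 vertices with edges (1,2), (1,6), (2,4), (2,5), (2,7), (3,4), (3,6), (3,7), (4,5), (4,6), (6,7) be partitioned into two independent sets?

Step 1: Attempt 2-coloring using BFS:
  Start at vertex 1, assign color 0
  Color vertex 2 with color 1 (neighbor of 1)
  Color vertex 6 with color 1 (neighbor of 1)
  Color vertex 4 with color 0 (neighbor of 2)
  Color vertex 5 with color 0 (neighbor of 2)
  Color vertex 7 with color 0 (neighbor of 2)
  Color vertex 3 with color 0 (neighbor of 6)

Step 2: Conflict found! Vertices 4 and 3 are adjacent but have the same color.
This means the graph contains an odd cycle.

The graph is NOT bipartite.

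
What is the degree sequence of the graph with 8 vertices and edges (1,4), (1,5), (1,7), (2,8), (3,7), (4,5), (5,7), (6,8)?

Step 1: Count edges incident to each vertex:
  deg(1) = 3 (neighbors: 4, 5, 7)
  deg(2) = 1 (neighbors: 8)
  deg(3) = 1 (neighbors: 7)
  deg(4) = 2 (neighbors: 1, 5)
  deg(5) = 3 (neighbors: 1, 4, 7)
  deg(6) = 1 (neighbors: 8)
  deg(7) = 3 (neighbors: 1, 3, 5)
  deg(8) = 2 (neighbors: 2, 6)

Step 2: Sort degrees in non-increasing order:
  Degrees: [3, 1, 1, 2, 3, 1, 3, 2] -> sorted: [3, 3, 3, 2, 2, 1, 1, 1]

Degree sequence: [3, 3, 3, 2, 2, 1, 1, 1]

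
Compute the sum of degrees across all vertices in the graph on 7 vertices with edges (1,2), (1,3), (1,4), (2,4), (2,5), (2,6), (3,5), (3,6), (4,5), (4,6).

Step 1: Count edges incident to each vertex:
  deg(1) = 3 (neighbors: 2, 3, 4)
  deg(2) = 4 (neighbors: 1, 4, 5, 6)
  deg(3) = 3 (neighbors: 1, 5, 6)
  deg(4) = 4 (neighbors: 1, 2, 5, 6)
  deg(5) = 3 (neighbors: 2, 3, 4)
  deg(6) = 3 (neighbors: 2, 3, 4)
  deg(7) = 0 (neighbors: none)

Step 2: Sum all degrees:
  3 + 4 + 3 + 4 + 3 + 3 + 0 = 20

Verification: sum of degrees = 2 * |E| = 2 * 10 = 20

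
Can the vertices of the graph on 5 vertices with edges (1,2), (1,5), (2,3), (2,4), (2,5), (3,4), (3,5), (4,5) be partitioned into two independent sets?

Step 1: Attempt 2-coloring using BFS:
  Start at vertex 1, assign color 0
  Color vertex 2 with color 1 (neighbor of 1)
  Color vertex 5 with color 1 (neighbor of 1)
  Color vertex 3 with color 0 (neighbor of 2)
  Color vertex 4 with color 0 (neighbor of 2)

Step 2: Conflict found! Vertices 2 and 5 are adjacent but have the same color.
This means the graph contains an odd cycle.

The graph is NOT bipartite.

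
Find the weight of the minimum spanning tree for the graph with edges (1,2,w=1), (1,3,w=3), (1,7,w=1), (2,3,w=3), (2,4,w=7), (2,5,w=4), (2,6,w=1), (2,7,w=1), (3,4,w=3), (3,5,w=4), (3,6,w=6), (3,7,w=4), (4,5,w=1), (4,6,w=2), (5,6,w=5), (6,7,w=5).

Apply Kruskal's algorithm (sort edges by weight, add if no cycle):

Sorted edges by weight:
  (1,7) w=1
  (1,2) w=1
  (2,6) w=1
  (2,7) w=1
  (4,5) w=1
  (4,6) w=2
  (1,3) w=3
  (2,3) w=3
  (3,4) w=3
  (2,5) w=4
  (3,5) w=4
  (3,7) w=4
  (5,6) w=5
  (6,7) w=5
  (3,6) w=6
  (2,4) w=7

Add edge (1,7) w=1 -- no cycle. Running total: 1
Add edge (1,2) w=1 -- no cycle. Running total: 2
Add edge (2,6) w=1 -- no cycle. Running total: 3
Skip edge (2,7) w=1 -- would create cycle
Add edge (4,5) w=1 -- no cycle. Running total: 4
Add edge (4,6) w=2 -- no cycle. Running total: 6
Add edge (1,3) w=3 -- no cycle. Running total: 9

MST edges: (1,7,w=1), (1,2,w=1), (2,6,w=1), (4,5,w=1), (4,6,w=2), (1,3,w=3)
Total MST weight: 1 + 1 + 1 + 1 + 2 + 3 = 9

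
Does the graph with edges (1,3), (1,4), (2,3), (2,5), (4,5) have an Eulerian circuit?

Step 1: Find the degree of each vertex:
  deg(1) = 2
  deg(2) = 2
  deg(3) = 2
  deg(4) = 2
  deg(5) = 2

Step 2: Count vertices with odd degree:
  All vertices have even degree (0 odd-degree vertices)

Step 3: Apply Euler's theorem:
  - Eulerian circuit exists iff graph is connected and all vertices have even degree
  - Eulerian path exists iff graph is connected and has 0 or 2 odd-degree vertices

Graph is connected with 0 odd-degree vertices.
Both Eulerian circuit and Eulerian path exist.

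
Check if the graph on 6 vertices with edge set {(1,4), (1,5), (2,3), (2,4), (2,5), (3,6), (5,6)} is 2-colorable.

Step 1: Attempt 2-coloring using BFS:
  Start at vertex 1, assign color 0
  Color vertex 4 with color 1 (neighbor of 1)
  Color vertex 5 with color 1 (neighbor of 1)
  Color vertex 2 with color 0 (neighbor of 4)
  Color vertex 6 with color 0 (neighbor of 5)
  Color vertex 3 with color 1 (neighbor of 2)

Step 2: 2-coloring succeeded. No conflicts found.
  Set A (color 0): {1, 2, 6}
  Set B (color 1): {3, 4, 5}

The graph is bipartite with partition {1, 2, 6}, {3, 4, 5}.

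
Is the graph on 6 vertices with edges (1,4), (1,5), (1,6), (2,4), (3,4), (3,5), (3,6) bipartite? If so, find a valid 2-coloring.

Step 1: Attempt 2-coloring using BFS:
  Start at vertex 1, assign color 0
  Color vertex 4 with color 1 (neighbor of 1)
  Color vertex 5 with color 1 (neighbor of 1)
  Color vertex 6 with color 1 (neighbor of 1)
  Color vertex 2 with color 0 (neighbor of 4)
  Color vertex 3 with color 0 (neighbor of 4)

Step 2: 2-coloring succeeded. No conflicts found.
  Set A (color 0): {1, 2, 3}
  Set B (color 1): {4, 5, 6}

The graph is bipartite with partition {1, 2, 3}, {4, 5, 6}.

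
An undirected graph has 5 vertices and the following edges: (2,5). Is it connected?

Step 1: Build adjacency list from edges:
  1: (none)
  2: 5
  3: (none)
  4: (none)
  5: 2

Step 2: Run BFS/DFS from vertex 1:
  Visited: {1}
  Reached 1 of 5 vertices

Step 3: Only 1 of 5 vertices reached. Graph is disconnected.
Connected components: {1}, {2, 5}, {3}, {4}
Answer: No, the graph is not connected (4 components).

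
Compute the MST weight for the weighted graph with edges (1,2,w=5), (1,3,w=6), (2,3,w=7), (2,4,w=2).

Apply Kruskal's algorithm (sort edges by weight, add if no cycle):

Sorted edges by weight:
  (2,4) w=2
  (1,2) w=5
  (1,3) w=6
  (2,3) w=7

Add edge (2,4) w=2 -- no cycle. Running total: 2
Add edge (1,2) w=5 -- no cycle. Running total: 7
Add edge (1,3) w=6 -- no cycle. Running total: 13

MST edges: (2,4,w=2), (1,2,w=5), (1,3,w=6)
Total MST weight: 2 + 5 + 6 = 13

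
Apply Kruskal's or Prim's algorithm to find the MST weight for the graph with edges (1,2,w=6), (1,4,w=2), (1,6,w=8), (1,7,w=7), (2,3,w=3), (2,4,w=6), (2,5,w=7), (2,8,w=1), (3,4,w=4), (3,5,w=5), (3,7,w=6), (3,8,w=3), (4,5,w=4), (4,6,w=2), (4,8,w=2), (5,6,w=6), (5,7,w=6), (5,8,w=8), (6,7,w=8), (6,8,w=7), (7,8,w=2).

Apply Kruskal's algorithm (sort edges by weight, add if no cycle):

Sorted edges by weight:
  (2,8) w=1
  (1,4) w=2
  (4,8) w=2
  (4,6) w=2
  (7,8) w=2
  (2,3) w=3
  (3,8) w=3
  (3,4) w=4
  (4,5) w=4
  (3,5) w=5
  (1,2) w=6
  (2,4) w=6
  (3,7) w=6
  (5,6) w=6
  (5,7) w=6
  (1,7) w=7
  (2,5) w=7
  (6,8) w=7
  (1,6) w=8
  (5,8) w=8
  (6,7) w=8

Add edge (2,8) w=1 -- no cycle. Running total: 1
Add edge (1,4) w=2 -- no cycle. Running total: 3
Add edge (4,8) w=2 -- no cycle. Running total: 5
Add edge (4,6) w=2 -- no cycle. Running total: 7
Add edge (7,8) w=2 -- no cycle. Running total: 9
Add edge (2,3) w=3 -- no cycle. Running total: 12
Skip edge (3,8) w=3 -- would create cycle
Skip edge (3,4) w=4 -- would create cycle
Add edge (4,5) w=4 -- no cycle. Running total: 16

MST edges: (2,8,w=1), (1,4,w=2), (4,8,w=2), (4,6,w=2), (7,8,w=2), (2,3,w=3), (4,5,w=4)
Total MST weight: 1 + 2 + 2 + 2 + 2 + 3 + 4 = 16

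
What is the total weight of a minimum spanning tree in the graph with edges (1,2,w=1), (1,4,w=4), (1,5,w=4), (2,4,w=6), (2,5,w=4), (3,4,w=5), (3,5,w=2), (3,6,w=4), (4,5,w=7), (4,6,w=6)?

Apply Kruskal's algorithm (sort edges by weight, add if no cycle):

Sorted edges by weight:
  (1,2) w=1
  (3,5) w=2
  (1,4) w=4
  (1,5) w=4
  (2,5) w=4
  (3,6) w=4
  (3,4) w=5
  (2,4) w=6
  (4,6) w=6
  (4,5) w=7

Add edge (1,2) w=1 -- no cycle. Running total: 1
Add edge (3,5) w=2 -- no cycle. Running total: 3
Add edge (1,4) w=4 -- no cycle. Running total: 7
Add edge (1,5) w=4 -- no cycle. Running total: 11
Skip edge (2,5) w=4 -- would create cycle
Add edge (3,6) w=4 -- no cycle. Running total: 15

MST edges: (1,2,w=1), (3,5,w=2), (1,4,w=4), (1,5,w=4), (3,6,w=4)
Total MST weight: 1 + 2 + 4 + 4 + 4 = 15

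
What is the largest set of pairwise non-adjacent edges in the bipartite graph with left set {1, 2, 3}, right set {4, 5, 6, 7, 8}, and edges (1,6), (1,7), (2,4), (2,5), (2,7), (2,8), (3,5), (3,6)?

Step 1: List the neighbors of each left vertex:
  1: 6, 7
  2: 4, 5, 7, 8
  3: 5, 6

Step 2: Greedily match left vertices, then look for augmenting paths:
  Match 1 -- 6
  Match 2 -- 4
  Match 3 -- 5
  No augmenting path remains.

Step 3: Verify this is maximum:
  Matching size 3 = min(|L|, |R|) = min(3, 5), which is an upper bound, so this matching is maximum.

Maximum matching: {(1,6), (2,4), (3,5)}
Size: 3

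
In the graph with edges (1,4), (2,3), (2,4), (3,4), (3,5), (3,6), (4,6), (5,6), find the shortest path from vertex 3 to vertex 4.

Step 1: Build adjacency list:
  1: 4
  2: 3, 4
  3: 2, 4, 5, 6
  4: 1, 2, 3, 6
  5: 3, 6
  6: 3, 4, 5

Step 2: BFS from vertex 3 to find shortest path to 4:
  vertex 2 reached at distance 1
  vertex 4 reached at distance 1

Step 3: Shortest path: 3 -> 4
Path length: 1 edge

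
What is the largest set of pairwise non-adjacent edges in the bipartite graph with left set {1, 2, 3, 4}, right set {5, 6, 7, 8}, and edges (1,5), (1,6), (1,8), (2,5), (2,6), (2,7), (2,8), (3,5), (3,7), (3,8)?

Step 1: List the neighbors of each left vertex:
  1: 5, 6, 8
  2: 5, 6, 7, 8
  3: 5, 7, 8
  4: (none)

Step 2: Greedily match left vertices, then look for augmenting paths:
  Match 1 -- 5
  Match 2 -- 6
  Match 3 -- 7
  No augmenting path remains.

Step 3: Verify this is maximum:
  Matching has size 3. The vertex set {1, 2, 3} covers every edge and has size 3; any matching has at most one edge per cover vertex, so 3 is maximum (König's theorem).

Maximum matching: {(1,5), (2,6), (3,7)}
Size: 3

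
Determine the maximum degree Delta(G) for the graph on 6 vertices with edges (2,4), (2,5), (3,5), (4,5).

Step 1: Count edges incident to each vertex:
  deg(1) = 0 (neighbors: none)
  deg(2) = 2 (neighbors: 4, 5)
  deg(3) = 1 (neighbors: 5)
  deg(4) = 2 (neighbors: 2, 5)
  deg(5) = 3 (neighbors: 2, 3, 4)
  deg(6) = 0 (neighbors: none)

Step 2: Find maximum:
  max(0, 2, 1, 2, 3, 0) = 3 (vertex 5)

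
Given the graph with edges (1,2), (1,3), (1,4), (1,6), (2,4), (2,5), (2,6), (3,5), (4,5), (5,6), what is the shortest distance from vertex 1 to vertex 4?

Step 1: Build adjacency list:
  1: 2, 3, 4, 6
  2: 1, 4, 5, 6
  3: 1, 5
  4: 1, 2, 5
  5: 2, 3, 4, 6
  6: 1, 2, 5

Step 2: BFS from vertex 1 to find shortest path to 4:
  vertex 2 reached at distance 1
  vertex 3 reached at distance 1
  vertex 4 reached at distance 1

Step 3: Shortest path: 1 -> 4
Path length: 1 edge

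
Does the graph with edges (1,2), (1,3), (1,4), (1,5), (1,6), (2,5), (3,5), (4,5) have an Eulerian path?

Step 1: Find the degree of each vertex:
  deg(1) = 5
  deg(2) = 2
  deg(3) = 2
  deg(4) = 2
  deg(5) = 4
  deg(6) = 1

Step 2: Count vertices with odd degree:
  Odd-degree vertices: 1, 6 (2 total)

Step 3: Apply Euler's theorem:
  - Eulerian circuit exists iff graph is connected and all vertices have even degree
  - Eulerian path exists iff graph is connected and has 0 or 2 odd-degree vertices

Graph is connected with exactly 2 odd-degree vertices (1, 6).
Eulerian path exists (starting and ending at the odd-degree vertices), but no Eulerian circuit.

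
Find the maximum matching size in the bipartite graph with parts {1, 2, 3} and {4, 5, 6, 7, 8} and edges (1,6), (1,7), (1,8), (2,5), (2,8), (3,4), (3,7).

Step 1: List the neighbors of each left vertex:
  1: 6, 7, 8
  2: 5, 8
  3: 4, 7

Step 2: Greedily match left vertices, then look for augmenting paths:
  Match 1 -- 6
  Match 2 -- 5
  Match 3 -- 4
  No augmenting path remains.

Step 3: Verify this is maximum:
  Matching size 3 = min(|L|, |R|) = min(3, 5), which is an upper bound, so this matching is maximum.

Maximum matching: {(1,6), (2,5), (3,4)}
Size: 3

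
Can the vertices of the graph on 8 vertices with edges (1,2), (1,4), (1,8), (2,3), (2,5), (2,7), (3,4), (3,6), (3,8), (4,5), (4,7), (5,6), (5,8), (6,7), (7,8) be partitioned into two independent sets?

Step 1: Attempt 2-coloring using BFS:
  Start at vertex 1, assign color 0
  Color vertex 2 with color 1 (neighbor of 1)
  Color vertex 4 with color 1 (neighbor of 1)
  Color vertex 8 with color 1 (neighbor of 1)
  Color vertex 3 with color 0 (neighbor of 2)
  Color vertex 5 with color 0 (neighbor of 2)
  Color vertex 7 with color 0 (neighbor of 2)
  Color vertex 6 with color 1 (neighbor of 3)

Step 2: 2-coloring succeeded. No conflicts found.
  Set A (color 0): {1, 3, 5, 7}
  Set B (color 1): {2, 4, 6, 8}

The graph is bipartite with partition {1, 3, 5, 7}, {2, 4, 6, 8}.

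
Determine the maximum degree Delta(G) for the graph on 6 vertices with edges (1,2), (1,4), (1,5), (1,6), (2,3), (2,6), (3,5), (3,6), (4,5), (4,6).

Step 1: Count edges incident to each vertex:
  deg(1) = 4 (neighbors: 2, 4, 5, 6)
  deg(2) = 3 (neighbors: 1, 3, 6)
  deg(3) = 3 (neighbors: 2, 5, 6)
  deg(4) = 3 (neighbors: 1, 5, 6)
  deg(5) = 3 (neighbors: 1, 3, 4)
  deg(6) = 4 (neighbors: 1, 2, 3, 4)

Step 2: Find maximum:
  max(4, 3, 3, 3, 3, 4) = 4 (vertex 1)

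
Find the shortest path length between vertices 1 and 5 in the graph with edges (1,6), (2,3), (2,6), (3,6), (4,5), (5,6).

Step 1: Build adjacency list:
  1: 6
  2: 3, 6
  3: 2, 6
  4: 5
  5: 4, 6
  6: 1, 2, 3, 5

Step 2: BFS from vertex 1 to find shortest path to 5:
  vertex 6 reached at distance 1
  vertex 2 reached at distance 2
  vertex 3 reached at distance 2
  vertex 5 reached at distance 2

Step 3: Shortest path: 1 -> 6 -> 5
Path length: 2 edges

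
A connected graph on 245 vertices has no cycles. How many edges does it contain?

A tree on n vertices always has exactly n - 1 edges.
For n = 245: edges = 245 - 1 = 244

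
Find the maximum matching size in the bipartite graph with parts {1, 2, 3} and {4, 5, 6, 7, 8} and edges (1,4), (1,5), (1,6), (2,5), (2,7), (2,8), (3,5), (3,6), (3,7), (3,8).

Step 1: List the neighbors of each left vertex:
  1: 4, 5, 6
  2: 5, 7, 8
  3: 5, 6, 7, 8

Step 2: Greedily match left vertices, then look for augmenting paths:
  Match 1 -- 4
  Match 2 -- 5
  Match 3 -- 6
  No augmenting path remains.

Step 3: Verify this is maximum:
  Matching size 3 = min(|L|, |R|) = min(3, 5), which is an upper bound, so this matching is maximum.

Maximum matching: {(1,4), (2,5), (3,6)}
Size: 3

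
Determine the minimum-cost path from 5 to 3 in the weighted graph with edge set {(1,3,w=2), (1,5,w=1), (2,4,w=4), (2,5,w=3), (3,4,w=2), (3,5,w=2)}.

Step 1: Build adjacency list with weights:
  1: 3(w=2), 5(w=1)
  2: 4(w=4), 5(w=3)
  3: 1(w=2), 4(w=2), 5(w=2)
  4: 2(w=4), 3(w=2)
  5: 1(w=1), 2(w=3), 3(w=2)

Step 2: Apply Dijkstra's algorithm from vertex 5:
  Visit vertex 5 (distance=0)
    Update dist[1] = 1
    Update dist[2] = 3
    Update dist[3] = 2
  Visit vertex 1 (distance=1)
  Visit vertex 3 (distance=2)
    Update dist[4] = 4

Step 3: Shortest path: 5 -> 3
Total weight: 2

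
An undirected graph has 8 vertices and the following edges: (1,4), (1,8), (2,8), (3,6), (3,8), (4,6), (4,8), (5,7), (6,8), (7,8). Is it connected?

Step 1: Build adjacency list from edges:
  1: 4, 8
  2: 8
  3: 6, 8
  4: 1, 6, 8
  5: 7
  6: 3, 4, 8
  7: 5, 8
  8: 1, 2, 3, 4, 6, 7

Step 2: Run BFS/DFS from vertex 1:
  Visited: {1, 4, 8, 6, 2, 3, 7, 5}
  Reached 8 of 8 vertices

Step 3: All 8 vertices reached from vertex 1, so the graph is connected.
Answer: Yes, the graph is connected.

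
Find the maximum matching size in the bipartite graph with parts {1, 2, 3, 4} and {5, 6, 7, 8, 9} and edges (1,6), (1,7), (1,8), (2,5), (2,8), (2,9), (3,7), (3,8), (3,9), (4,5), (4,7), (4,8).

Step 1: List the neighbors of each left vertex:
  1: 6, 7, 8
  2: 5, 8, 9
  3: 7, 8, 9
  4: 5, 7, 8

Step 2: Greedily match left vertices, then look for augmenting paths:
  Match 1 -- 6
  Match 2 -- 5
  Match 3 -- 7
  Match 4 -- 8
  No augmenting path remains.

Step 3: Verify this is maximum:
  Matching size 4 = min(|L|, |R|) = min(4, 5), which is an upper bound, so this matching is maximum.

Maximum matching: {(1,6), (2,5), (3,7), (4,8)}
Size: 4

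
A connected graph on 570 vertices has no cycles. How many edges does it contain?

A tree on n vertices always has exactly n - 1 edges.
For n = 570: edges = 570 - 1 = 569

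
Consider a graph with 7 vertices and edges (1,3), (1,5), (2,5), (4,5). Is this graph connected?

Step 1: Build adjacency list from edges:
  1: 3, 5
  2: 5
  3: 1
  4: 5
  5: 1, 2, 4
  6: (none)
  7: (none)

Step 2: Run BFS/DFS from vertex 1:
  Visited: {1, 3, 5, 2, 4}
  Reached 5 of 7 vertices

Step 3: Only 5 of 7 vertices reached. Graph is disconnected.
Connected components: {1, 2, 3, 4, 5}, {6}, {7}
Answer: No, the graph is not connected (3 components).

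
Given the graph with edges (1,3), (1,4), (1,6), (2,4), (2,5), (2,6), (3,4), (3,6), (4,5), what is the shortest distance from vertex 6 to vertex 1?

Step 1: Build adjacency list:
  1: 3, 4, 6
  2: 4, 5, 6
  3: 1, 4, 6
  4: 1, 2, 3, 5
  5: 2, 4
  6: 1, 2, 3

Step 2: BFS from vertex 6 to find shortest path to 1:
  vertex 1 reached at distance 1

Step 3: Shortest path: 6 -> 1
Path length: 1 edge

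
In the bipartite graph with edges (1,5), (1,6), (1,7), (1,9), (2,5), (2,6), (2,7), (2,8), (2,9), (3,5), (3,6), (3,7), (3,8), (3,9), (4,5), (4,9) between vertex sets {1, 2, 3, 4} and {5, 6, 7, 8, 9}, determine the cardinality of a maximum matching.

Step 1: List the neighbors of each left vertex:
  1: 5, 6, 7, 9
  2: 5, 6, 7, 8, 9
  3: 5, 6, 7, 8, 9
  4: 5, 9

Step 2: Greedily match left vertices, then look for augmenting paths:
  Match 1 -- 5
  Match 2 -- 6
  Match 3 -- 7
  Match 4 -- 9
  No augmenting path remains.

Step 3: Verify this is maximum:
  Matching size 4 = min(|L|, |R|) = min(4, 5), which is an upper bound, so this matching is maximum.

Maximum matching: {(1,5), (2,6), (3,7), (4,9)}
Size: 4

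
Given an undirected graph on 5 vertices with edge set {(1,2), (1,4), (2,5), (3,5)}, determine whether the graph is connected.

Step 1: Build adjacency list from edges:
  1: 2, 4
  2: 1, 5
  3: 5
  4: 1
  5: 2, 3

Step 2: Run BFS/DFS from vertex 1:
  Visited: {1, 2, 4, 5, 3}
  Reached 5 of 5 vertices

Step 3: All 5 vertices reached from vertex 1, so the graph is connected.
Answer: Yes, the graph is connected.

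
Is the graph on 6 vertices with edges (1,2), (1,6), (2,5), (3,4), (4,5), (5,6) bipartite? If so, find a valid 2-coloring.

Step 1: Attempt 2-coloring using BFS:
  Start at vertex 1, assign color 0
  Color vertex 2 with color 1 (neighbor of 1)
  Color vertex 6 with color 1 (neighbor of 1)
  Color vertex 5 with color 0 (neighbor of 2)
  Color vertex 4 with color 1 (neighbor of 5)
  Color vertex 3 with color 0 (neighbor of 4)

Step 2: 2-coloring succeeded. No conflicts found.
  Set A (color 0): {1, 3, 5}
  Set B (color 1): {2, 4, 6}

The graph is bipartite with partition {1, 3, 5}, {2, 4, 6}.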